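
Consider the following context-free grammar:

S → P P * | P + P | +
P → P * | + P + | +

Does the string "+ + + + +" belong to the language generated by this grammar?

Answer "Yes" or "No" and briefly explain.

Yes - a valid derivation exists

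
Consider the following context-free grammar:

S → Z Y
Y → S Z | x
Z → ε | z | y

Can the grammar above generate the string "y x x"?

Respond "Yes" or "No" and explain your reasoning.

No - no valid derivation exists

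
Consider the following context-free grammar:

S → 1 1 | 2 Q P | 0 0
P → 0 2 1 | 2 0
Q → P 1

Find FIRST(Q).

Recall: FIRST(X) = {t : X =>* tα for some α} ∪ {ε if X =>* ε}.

We compute FIRST(Q) using the standard algorithm.
FIRST(P) = {0, 2}
FIRST(Q) = {0, 2}
FIRST(S) = {0, 1, 2}
Therefore, FIRST(Q) = {0, 2}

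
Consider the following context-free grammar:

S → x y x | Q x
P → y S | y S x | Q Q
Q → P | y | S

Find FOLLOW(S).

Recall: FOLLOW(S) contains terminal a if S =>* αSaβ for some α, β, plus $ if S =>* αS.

We compute FOLLOW(S) using the standard algorithm.
FOLLOW(S) starts with {$}.
FIRST(P) = {x, y}
FIRST(Q) = {x, y}
FIRST(S) = {x, y}
FOLLOW(P) = {x, y}
FOLLOW(Q) = {x, y}
FOLLOW(S) = {$, x, y}
Therefore, FOLLOW(S) = {$, x, y}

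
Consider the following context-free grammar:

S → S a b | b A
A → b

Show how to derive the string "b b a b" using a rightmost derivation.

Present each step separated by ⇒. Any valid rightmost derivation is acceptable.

S ⇒ S a b ⇒ b A a b ⇒ b b a b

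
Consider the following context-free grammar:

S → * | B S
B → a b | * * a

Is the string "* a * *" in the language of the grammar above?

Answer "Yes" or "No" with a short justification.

No - no valid derivation exists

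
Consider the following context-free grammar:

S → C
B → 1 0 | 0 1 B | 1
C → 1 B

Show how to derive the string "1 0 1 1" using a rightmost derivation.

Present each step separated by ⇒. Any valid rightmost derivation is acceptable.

S ⇒ C ⇒ 1 B ⇒ 1 0 1 B ⇒ 1 0 1 1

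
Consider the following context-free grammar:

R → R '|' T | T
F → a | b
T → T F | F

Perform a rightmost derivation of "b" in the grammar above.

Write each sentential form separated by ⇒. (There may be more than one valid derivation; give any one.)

R ⇒ T ⇒ F ⇒ b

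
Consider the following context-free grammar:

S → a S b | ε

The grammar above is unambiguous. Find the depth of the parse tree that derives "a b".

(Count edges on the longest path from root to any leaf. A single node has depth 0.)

2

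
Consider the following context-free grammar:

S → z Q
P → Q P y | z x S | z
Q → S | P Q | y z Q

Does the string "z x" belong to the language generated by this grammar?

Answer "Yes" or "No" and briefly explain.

No - no valid derivation exists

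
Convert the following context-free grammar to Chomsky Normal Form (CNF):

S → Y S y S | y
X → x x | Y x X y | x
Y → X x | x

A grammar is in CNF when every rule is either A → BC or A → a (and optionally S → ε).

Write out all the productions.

TY → y; S → y; TX → x; X → x; Y → x; S → Y X0; X0 → S X1; X1 → TY S; X → TX TX; X → Y X2; X2 → TX X3; X3 → X TY; Y → X TX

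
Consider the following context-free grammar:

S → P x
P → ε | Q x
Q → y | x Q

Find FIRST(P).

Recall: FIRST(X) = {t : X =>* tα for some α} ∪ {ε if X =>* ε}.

We compute FIRST(P) using the standard algorithm.
FIRST(P) = {x, y, ε}
FIRST(Q) = {x, y}
FIRST(S) = {x, y}
Therefore, FIRST(P) = {x, y, ε}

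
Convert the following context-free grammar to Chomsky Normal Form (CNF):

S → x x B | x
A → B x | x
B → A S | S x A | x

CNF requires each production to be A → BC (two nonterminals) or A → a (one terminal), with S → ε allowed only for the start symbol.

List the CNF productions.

TX → x; S → x; A → x; B → x; S → TX X0; X0 → TX B; A → B TX; B → A S; B → S X1; X1 → TX A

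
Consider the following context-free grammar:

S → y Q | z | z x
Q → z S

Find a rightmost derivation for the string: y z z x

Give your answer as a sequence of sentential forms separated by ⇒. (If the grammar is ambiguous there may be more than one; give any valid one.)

S ⇒ y Q ⇒ y z S ⇒ y z z x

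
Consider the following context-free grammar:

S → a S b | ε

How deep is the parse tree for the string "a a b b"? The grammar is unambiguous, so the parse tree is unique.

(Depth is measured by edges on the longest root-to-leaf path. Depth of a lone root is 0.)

3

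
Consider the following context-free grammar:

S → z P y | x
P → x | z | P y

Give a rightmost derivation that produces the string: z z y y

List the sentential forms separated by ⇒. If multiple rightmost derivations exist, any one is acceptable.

S ⇒ z P y ⇒ z P y y ⇒ z z y y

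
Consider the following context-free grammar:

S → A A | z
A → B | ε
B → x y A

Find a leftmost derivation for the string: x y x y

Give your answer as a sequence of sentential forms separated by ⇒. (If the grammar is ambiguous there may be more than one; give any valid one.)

S ⇒ A A ⇒ B A ⇒ x y A A ⇒ x y B A ⇒ x y x y A A ⇒ x y x y A ⇒ x y x y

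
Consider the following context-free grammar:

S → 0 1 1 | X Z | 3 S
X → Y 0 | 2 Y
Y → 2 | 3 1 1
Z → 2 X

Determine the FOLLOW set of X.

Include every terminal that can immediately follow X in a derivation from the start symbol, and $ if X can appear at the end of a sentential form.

We compute FOLLOW(X) using the standard algorithm.
FOLLOW(S) starts with {$}.
FIRST(S) = {0, 2, 3}
FIRST(X) = {2, 3}
FIRST(Y) = {2, 3}
FIRST(Z) = {2}
FOLLOW(S) = {$}
FOLLOW(X) = {$, 2}
FOLLOW(Y) = {$, 0, 2}
FOLLOW(Z) = {$}
Therefore, FOLLOW(X) = {$, 2}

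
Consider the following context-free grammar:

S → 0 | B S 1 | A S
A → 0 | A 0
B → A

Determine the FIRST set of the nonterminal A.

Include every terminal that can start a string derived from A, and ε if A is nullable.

We compute FIRST(A) using the standard algorithm.
FIRST(A) = {0}
FIRST(B) = {0}
FIRST(S) = {0}
Therefore, FIRST(A) = {0}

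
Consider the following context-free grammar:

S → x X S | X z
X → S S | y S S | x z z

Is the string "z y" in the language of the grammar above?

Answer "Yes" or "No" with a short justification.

No - no valid derivation exists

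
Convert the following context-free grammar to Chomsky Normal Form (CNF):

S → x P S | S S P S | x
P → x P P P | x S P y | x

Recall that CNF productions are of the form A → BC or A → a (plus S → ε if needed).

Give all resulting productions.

TX → x; S → x; TY → y; P → x; S → TX X0; X0 → P S; S → S X1; X1 → S X2; X2 → P S; P → TX X3; X3 → P X4; X4 → P P; P → TX X5; X5 → S X6; X6 → P TY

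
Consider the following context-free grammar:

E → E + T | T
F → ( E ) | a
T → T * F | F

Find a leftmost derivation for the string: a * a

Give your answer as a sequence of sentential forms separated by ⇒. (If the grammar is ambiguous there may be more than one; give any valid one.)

E ⇒ T ⇒ T * F ⇒ F * F ⇒ a * F ⇒ a * a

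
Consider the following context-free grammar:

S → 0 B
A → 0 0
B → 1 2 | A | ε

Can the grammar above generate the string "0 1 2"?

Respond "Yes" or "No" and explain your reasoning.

Yes - a valid derivation exists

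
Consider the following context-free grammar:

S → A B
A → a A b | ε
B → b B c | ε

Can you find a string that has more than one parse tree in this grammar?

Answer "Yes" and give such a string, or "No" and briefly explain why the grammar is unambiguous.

No - the grammar is unambiguous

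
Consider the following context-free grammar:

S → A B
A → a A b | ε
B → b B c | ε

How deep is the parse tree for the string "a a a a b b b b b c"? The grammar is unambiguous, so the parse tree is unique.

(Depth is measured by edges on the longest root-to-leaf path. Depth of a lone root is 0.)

6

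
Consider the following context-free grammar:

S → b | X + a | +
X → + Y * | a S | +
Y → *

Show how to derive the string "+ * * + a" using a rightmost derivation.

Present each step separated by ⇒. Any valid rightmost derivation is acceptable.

S ⇒ X + a ⇒ + Y * + a ⇒ + * * + a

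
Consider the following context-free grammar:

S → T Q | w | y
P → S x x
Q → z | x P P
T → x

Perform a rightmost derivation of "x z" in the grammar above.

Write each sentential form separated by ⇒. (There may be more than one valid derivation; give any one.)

S ⇒ T Q ⇒ T z ⇒ x z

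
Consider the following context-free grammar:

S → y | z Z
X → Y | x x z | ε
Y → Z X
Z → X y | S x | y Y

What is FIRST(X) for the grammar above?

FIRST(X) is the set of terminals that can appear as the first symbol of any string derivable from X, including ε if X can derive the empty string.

We compute FIRST(X) using the standard algorithm.
FIRST(S) = {y, z}
FIRST(X) = {x, y, z, ε}
FIRST(Y) = {x, y, z}
FIRST(Z) = {x, y, z}
Therefore, FIRST(X) = {x, y, z, ε}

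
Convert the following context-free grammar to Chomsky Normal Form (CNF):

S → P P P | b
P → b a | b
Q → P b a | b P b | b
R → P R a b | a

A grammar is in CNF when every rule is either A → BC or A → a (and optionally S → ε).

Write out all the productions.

S → b; TB → b; TA → a; P → b; Q → b; R → a; S → P X0; X0 → P P; P → TB TA; Q → P X1; X1 → TB TA; Q → TB X2; X2 → P TB; R → P X3; X3 → R X4; X4 → TA TB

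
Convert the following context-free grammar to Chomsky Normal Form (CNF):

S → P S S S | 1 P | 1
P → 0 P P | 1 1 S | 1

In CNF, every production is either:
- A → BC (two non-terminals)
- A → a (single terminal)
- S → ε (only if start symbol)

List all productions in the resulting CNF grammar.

T1 → 1; S → 1; T0 → 0; P → 1; S → P X0; X0 → S X1; X1 → S S; S → T1 P; P → T0 X2; X2 → P P; P → T1 X3; X3 → T1 S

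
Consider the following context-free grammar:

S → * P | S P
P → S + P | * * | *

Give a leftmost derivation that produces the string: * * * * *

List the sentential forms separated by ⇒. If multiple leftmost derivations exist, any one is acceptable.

S ⇒ S P ⇒ * P P ⇒ * * * P ⇒ * * * * *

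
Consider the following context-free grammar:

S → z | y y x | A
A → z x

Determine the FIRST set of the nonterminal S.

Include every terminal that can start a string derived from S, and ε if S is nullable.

We compute FIRST(S) using the standard algorithm.
FIRST(A) = {z}
FIRST(S) = {y, z}
Therefore, FIRST(S) = {y, z}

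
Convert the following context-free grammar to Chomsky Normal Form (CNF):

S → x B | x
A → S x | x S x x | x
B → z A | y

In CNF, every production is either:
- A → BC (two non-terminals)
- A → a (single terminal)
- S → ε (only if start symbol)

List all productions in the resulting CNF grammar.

TX → x; S → x; A → x; TZ → z; B → y; S → TX B; A → S TX; A → TX X0; X0 → S X1; X1 → TX TX; B → TZ A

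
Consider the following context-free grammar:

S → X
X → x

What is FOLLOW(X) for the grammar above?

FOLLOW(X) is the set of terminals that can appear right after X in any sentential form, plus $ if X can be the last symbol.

We compute FOLLOW(X) using the standard algorithm.
FOLLOW(S) starts with {$}.
FIRST(S) = {x}
FIRST(X) = {x}
FOLLOW(S) = {$}
FOLLOW(X) = {$}
Therefore, FOLLOW(X) = {$}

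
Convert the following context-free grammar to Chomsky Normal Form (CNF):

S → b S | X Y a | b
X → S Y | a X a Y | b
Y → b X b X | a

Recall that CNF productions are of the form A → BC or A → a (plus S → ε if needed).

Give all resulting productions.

TB → b; TA → a; S → b; X → b; Y → a; S → TB S; S → X X0; X0 → Y TA; X → S Y; X → TA X1; X1 → X X2; X2 → TA Y; Y → TB X3; X3 → X X4; X4 → TB X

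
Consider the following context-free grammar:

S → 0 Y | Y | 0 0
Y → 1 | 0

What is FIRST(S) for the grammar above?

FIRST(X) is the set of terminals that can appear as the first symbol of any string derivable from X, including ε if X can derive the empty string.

We compute FIRST(S) using the standard algorithm.
FIRST(S) = {0, 1}
FIRST(Y) = {0, 1}
Therefore, FIRST(S) = {0, 1}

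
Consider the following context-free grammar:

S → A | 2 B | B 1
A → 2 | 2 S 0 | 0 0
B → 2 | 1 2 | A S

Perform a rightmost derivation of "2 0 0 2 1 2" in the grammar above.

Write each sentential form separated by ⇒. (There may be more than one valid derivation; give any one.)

S ⇒ 2 B ⇒ 2 A S ⇒ 2 A 2 B ⇒ 2 A 2 1 2 ⇒ 2 0 0 2 1 2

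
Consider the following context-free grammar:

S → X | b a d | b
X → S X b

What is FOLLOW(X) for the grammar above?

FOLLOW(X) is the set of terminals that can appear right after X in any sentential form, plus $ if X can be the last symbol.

We compute FOLLOW(X) using the standard algorithm.
FOLLOW(S) starts with {$}.
FIRST(S) = {b}
FIRST(X) = {b}
FOLLOW(S) = {$, b}
FOLLOW(X) = {$, b}
Therefore, FOLLOW(X) = {$, b}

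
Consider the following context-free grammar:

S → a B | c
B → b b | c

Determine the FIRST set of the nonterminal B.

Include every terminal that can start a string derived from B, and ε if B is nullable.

We compute FIRST(B) using the standard algorithm.
FIRST(B) = {b, c}
FIRST(S) = {a, c}
Therefore, FIRST(B) = {b, c}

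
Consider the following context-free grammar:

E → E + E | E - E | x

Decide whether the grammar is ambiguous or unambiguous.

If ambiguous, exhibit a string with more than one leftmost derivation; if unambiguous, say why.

Ambiguous - the string 'x - x + x + x + x' has two distinct leftmost derivations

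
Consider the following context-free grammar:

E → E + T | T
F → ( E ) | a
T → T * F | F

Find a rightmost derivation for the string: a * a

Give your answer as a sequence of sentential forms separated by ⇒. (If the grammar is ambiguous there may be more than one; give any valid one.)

E ⇒ T ⇒ T * F ⇒ T * a ⇒ F * a ⇒ a * a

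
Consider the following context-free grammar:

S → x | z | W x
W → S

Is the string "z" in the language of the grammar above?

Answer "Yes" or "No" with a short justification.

Yes - a valid derivation exists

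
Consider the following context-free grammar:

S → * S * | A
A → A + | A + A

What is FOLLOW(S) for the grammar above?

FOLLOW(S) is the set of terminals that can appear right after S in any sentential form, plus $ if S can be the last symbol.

We compute FOLLOW(S) using the standard algorithm.
FOLLOW(S) starts with {$}.
FIRST(A) = {}
FIRST(S) = {*}
FOLLOW(A) = {$, *, +}
FOLLOW(S) = {$, *}
Therefore, FOLLOW(S) = {$, *}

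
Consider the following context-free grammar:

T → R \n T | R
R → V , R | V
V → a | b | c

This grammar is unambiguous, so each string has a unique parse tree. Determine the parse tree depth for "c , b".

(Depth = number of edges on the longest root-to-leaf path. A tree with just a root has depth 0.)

4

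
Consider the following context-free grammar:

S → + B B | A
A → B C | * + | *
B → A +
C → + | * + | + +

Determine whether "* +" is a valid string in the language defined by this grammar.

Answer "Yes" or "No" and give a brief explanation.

Yes - a valid derivation exists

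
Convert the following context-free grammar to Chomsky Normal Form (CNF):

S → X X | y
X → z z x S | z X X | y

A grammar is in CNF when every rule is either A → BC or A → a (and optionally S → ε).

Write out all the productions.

S → y; TZ → z; TX → x; X → y; S → X X; X → TZ X0; X0 → TZ X1; X1 → TX S; X → TZ X2; X2 → X X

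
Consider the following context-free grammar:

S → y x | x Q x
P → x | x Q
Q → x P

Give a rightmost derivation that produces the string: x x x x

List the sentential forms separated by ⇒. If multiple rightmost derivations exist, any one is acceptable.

S ⇒ x Q x ⇒ x x P x ⇒ x x x x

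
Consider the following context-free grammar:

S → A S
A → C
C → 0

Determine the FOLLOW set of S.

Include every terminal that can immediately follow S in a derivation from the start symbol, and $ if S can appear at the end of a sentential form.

We compute FOLLOW(S) using the standard algorithm.
FOLLOW(S) starts with {$}.
FIRST(A) = {0}
FIRST(C) = {0}
FIRST(S) = {0}
FOLLOW(A) = {0}
FOLLOW(C) = {0}
FOLLOW(S) = {$}
Therefore, FOLLOW(S) = {$}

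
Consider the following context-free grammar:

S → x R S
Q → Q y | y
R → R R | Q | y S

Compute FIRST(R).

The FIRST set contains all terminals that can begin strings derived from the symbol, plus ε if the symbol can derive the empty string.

We compute FIRST(R) using the standard algorithm.
FIRST(Q) = {y}
FIRST(R) = {y}
FIRST(S) = {x}
Therefore, FIRST(R) = {y}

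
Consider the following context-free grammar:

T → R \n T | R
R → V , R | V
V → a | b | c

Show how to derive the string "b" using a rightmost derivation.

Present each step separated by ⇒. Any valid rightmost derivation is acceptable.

T ⇒ R ⇒ V ⇒ b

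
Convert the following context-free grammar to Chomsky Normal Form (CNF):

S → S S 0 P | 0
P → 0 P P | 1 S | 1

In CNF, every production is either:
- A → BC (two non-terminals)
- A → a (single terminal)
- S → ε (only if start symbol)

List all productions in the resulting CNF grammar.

T0 → 0; S → 0; T1 → 1; P → 1; S → S X0; X0 → S X1; X1 → T0 P; P → T0 X2; X2 → P P; P → T1 S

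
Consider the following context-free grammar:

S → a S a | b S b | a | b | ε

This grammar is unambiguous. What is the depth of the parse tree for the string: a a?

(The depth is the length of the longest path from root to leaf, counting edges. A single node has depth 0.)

2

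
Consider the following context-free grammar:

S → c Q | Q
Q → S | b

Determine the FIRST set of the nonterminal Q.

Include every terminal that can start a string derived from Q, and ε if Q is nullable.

We compute FIRST(Q) using the standard algorithm.
FIRST(Q) = {b, c}
FIRST(S) = {b, c}
Therefore, FIRST(Q) = {b, c}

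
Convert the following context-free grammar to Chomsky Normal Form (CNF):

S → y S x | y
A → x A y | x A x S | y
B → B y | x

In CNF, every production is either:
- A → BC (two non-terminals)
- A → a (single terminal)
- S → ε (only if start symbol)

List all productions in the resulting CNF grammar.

TY → y; TX → x; S → y; A → y; B → x; S → TY X0; X0 → S TX; A → TX X1; X1 → A TY; A → TX X2; X2 → A X3; X3 → TX S; B → B TY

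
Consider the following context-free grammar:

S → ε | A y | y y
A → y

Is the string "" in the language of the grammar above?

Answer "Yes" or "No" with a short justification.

Yes - a valid derivation exists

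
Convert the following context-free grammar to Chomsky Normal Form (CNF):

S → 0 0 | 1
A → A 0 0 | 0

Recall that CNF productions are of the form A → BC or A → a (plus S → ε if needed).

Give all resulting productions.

T0 → 0; S → 1; A → 0; S → T0 T0; A → A X0; X0 → T0 T0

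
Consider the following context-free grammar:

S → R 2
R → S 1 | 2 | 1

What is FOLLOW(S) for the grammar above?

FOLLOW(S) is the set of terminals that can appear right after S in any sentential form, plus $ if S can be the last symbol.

We compute FOLLOW(S) using the standard algorithm.
FOLLOW(S) starts with {$}.
FIRST(R) = {1, 2}
FIRST(S) = {1, 2}
FOLLOW(R) = {2}
FOLLOW(S) = {$, 1}
Therefore, FOLLOW(S) = {$, 1}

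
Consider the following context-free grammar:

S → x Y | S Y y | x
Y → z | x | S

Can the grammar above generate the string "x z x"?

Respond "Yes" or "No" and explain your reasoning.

No - no valid derivation exists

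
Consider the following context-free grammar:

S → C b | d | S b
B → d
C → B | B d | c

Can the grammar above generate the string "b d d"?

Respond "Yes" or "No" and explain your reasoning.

No - no valid derivation exists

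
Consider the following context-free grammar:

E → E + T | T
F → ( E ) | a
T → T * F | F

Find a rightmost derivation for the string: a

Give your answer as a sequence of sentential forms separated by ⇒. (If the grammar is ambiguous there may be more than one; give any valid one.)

E ⇒ T ⇒ F ⇒ a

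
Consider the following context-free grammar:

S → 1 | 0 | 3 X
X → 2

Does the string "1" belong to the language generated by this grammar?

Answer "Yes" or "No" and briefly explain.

Yes - a valid derivation exists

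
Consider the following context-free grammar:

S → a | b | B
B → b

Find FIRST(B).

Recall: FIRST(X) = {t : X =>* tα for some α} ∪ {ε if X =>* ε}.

We compute FIRST(B) using the standard algorithm.
FIRST(B) = {b}
FIRST(S) = {a, b}
Therefore, FIRST(B) = {b}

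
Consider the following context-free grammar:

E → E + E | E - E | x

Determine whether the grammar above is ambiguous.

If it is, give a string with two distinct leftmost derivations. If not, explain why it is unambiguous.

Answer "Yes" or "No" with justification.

Yes - the string 'x - x - x - x + x' has two distinct leftmost derivations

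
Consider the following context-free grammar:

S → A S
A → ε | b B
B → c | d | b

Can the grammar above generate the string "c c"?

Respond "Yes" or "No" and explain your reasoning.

No - no valid derivation exists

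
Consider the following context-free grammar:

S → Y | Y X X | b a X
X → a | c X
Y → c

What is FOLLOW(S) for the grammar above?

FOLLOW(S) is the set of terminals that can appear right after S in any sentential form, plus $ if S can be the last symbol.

We compute FOLLOW(S) using the standard algorithm.
FOLLOW(S) starts with {$}.
FIRST(S) = {b, c}
FIRST(X) = {a, c}
FIRST(Y) = {c}
FOLLOW(S) = {$}
FOLLOW(X) = {$, a, c}
FOLLOW(Y) = {$, a, c}
Therefore, FOLLOW(S) = {$}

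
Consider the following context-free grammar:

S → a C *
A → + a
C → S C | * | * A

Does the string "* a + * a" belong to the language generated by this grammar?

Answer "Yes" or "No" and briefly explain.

No - no valid derivation exists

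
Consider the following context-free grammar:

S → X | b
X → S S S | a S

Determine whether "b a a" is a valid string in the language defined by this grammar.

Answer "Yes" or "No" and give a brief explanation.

No - no valid derivation exists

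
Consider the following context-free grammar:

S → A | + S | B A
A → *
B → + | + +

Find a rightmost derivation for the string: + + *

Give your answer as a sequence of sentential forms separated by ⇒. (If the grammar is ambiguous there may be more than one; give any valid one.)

S ⇒ B A ⇒ B * ⇒ + + *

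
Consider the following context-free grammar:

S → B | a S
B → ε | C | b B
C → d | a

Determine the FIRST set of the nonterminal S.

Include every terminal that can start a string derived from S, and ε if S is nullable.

We compute FIRST(S) using the standard algorithm.
FIRST(B) = {a, b, d, ε}
FIRST(C) = {a, d}
FIRST(S) = {a, b, d, ε}
Therefore, FIRST(S) = {a, b, d, ε}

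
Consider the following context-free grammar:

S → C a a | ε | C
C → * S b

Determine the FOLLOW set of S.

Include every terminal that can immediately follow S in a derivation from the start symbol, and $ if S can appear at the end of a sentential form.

We compute FOLLOW(S) using the standard algorithm.
FOLLOW(S) starts with {$}.
FIRST(C) = {*}
FIRST(S) = {*, ε}
FOLLOW(C) = {$, a, b}
FOLLOW(S) = {$, b}
Therefore, FOLLOW(S) = {$, b}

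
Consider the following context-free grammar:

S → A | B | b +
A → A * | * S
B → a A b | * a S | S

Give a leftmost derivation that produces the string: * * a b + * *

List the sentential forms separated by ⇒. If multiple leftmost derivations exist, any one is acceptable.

S ⇒ A ⇒ A * ⇒ A * * ⇒ * S * * ⇒ * B * * ⇒ * * a S * * ⇒ * * a b + * *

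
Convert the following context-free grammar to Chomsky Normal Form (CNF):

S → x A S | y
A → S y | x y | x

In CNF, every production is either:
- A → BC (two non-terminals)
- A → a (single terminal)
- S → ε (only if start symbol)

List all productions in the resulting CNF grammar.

TX → x; S → y; TY → y; A → x; S → TX X0; X0 → A S; A → S TY; A → TX TY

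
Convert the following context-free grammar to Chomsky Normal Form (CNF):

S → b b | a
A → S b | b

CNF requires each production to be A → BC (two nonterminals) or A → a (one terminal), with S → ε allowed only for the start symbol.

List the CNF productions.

TB → b; S → a; A → b; S → TB TB; A → S TB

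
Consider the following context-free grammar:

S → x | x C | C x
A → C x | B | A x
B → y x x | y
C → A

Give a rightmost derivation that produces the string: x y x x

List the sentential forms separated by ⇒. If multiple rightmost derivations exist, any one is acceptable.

S ⇒ x C ⇒ x A ⇒ x B ⇒ x y x x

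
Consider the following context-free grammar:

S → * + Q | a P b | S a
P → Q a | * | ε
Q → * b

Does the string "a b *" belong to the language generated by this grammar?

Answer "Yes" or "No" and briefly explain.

No - no valid derivation exists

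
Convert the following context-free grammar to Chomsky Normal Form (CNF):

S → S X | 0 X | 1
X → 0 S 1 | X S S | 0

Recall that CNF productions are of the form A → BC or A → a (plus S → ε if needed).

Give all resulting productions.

T0 → 0; S → 1; T1 → 1; X → 0; S → S X; S → T0 X; X → T0 X0; X0 → S T1; X → X X1; X1 → S S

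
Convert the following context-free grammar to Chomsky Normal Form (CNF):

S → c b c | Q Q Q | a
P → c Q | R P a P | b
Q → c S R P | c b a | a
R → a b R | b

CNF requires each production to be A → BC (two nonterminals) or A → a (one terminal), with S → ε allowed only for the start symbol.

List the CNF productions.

TC → c; TB → b; S → a; TA → a; P → b; Q → a; R → b; S → TC X0; X0 → TB TC; S → Q X1; X1 → Q Q; P → TC Q; P → R X2; X2 → P X3; X3 → TA P; Q → TC X4; X4 → S X5; X5 → R P; Q → TC X6; X6 → TB TA; R → TA X7; X7 → TB R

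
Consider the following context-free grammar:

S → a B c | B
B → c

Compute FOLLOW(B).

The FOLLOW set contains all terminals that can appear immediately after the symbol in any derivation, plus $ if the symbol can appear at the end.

We compute FOLLOW(B) using the standard algorithm.
FOLLOW(S) starts with {$}.
FIRST(B) = {c}
FIRST(S) = {a, c}
FOLLOW(B) = {$, c}
FOLLOW(S) = {$}
Therefore, FOLLOW(B) = {$, c}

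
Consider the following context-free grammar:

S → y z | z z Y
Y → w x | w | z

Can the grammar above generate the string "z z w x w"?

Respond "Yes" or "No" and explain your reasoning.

No - no valid derivation exists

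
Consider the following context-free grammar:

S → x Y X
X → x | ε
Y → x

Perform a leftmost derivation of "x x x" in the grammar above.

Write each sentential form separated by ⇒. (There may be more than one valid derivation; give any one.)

S ⇒ x Y X ⇒ x x X ⇒ x x x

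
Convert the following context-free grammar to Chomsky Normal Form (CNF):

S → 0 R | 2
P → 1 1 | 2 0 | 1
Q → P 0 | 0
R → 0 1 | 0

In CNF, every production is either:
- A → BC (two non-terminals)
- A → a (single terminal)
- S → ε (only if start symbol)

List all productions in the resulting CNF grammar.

T0 → 0; S → 2; T1 → 1; T2 → 2; P → 1; Q → 0; R → 0; S → T0 R; P → T1 T1; P → T2 T0; Q → P T0; R → T0 T1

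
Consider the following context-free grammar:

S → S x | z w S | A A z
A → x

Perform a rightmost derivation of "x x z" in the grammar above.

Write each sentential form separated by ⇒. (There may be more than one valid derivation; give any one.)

S ⇒ A A z ⇒ A x z ⇒ x x z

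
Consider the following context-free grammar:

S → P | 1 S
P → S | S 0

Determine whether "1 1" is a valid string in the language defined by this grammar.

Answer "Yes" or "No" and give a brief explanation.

No - no valid derivation exists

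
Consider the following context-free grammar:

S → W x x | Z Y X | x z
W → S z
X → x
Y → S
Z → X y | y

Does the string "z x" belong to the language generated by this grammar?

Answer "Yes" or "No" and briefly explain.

No - no valid derivation exists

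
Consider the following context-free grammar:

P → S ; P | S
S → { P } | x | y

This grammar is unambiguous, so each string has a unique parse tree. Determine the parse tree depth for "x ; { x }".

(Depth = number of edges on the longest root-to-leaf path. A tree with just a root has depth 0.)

5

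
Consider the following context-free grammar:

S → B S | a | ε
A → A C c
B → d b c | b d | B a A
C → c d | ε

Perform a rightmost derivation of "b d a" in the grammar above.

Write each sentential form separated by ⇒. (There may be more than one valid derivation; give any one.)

S ⇒ B S ⇒ B a ⇒ b d a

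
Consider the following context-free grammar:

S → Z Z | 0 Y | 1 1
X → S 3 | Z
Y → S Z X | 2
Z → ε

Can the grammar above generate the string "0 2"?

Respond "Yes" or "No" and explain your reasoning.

Yes - a valid derivation exists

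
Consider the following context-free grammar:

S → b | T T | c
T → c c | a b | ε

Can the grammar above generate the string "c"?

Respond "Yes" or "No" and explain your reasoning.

Yes - a valid derivation exists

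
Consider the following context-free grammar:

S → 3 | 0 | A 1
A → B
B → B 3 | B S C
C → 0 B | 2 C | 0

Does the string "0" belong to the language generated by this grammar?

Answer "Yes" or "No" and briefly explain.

Yes - a valid derivation exists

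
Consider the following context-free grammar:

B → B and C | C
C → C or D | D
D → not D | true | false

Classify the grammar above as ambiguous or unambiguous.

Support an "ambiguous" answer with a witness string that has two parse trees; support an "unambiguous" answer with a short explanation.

Unambiguous - every string in the language has a unique parse tree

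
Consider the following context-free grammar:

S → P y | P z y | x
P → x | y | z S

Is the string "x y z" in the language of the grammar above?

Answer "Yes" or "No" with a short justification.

No - no valid derivation exists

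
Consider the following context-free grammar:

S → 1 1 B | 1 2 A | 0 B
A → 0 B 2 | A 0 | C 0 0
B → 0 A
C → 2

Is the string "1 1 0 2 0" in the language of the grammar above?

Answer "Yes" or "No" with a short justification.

No - no valid derivation exists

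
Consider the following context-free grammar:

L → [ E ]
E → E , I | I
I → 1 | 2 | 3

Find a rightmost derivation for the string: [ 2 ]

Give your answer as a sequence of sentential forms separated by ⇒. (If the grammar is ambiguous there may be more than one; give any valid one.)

L ⇒ [ E ] ⇒ [ I ] ⇒ [ 2 ]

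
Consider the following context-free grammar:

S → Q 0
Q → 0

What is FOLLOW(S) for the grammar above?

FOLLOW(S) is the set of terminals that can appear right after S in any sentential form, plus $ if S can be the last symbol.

We compute FOLLOW(S) using the standard algorithm.
FOLLOW(S) starts with {$}.
FIRST(Q) = {0}
FIRST(S) = {0}
FOLLOW(Q) = {0}
FOLLOW(S) = {$}
Therefore, FOLLOW(S) = {$}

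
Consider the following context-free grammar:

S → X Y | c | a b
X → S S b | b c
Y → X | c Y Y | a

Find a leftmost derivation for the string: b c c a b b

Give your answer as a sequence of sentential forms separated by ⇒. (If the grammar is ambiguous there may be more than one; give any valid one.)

S ⇒ X Y ⇒ b c Y ⇒ b c X ⇒ b c S S b ⇒ b c c S b ⇒ b c c a b b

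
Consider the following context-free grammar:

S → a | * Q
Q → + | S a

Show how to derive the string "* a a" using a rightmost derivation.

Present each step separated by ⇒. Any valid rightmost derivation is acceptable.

S ⇒ * Q ⇒ * S a ⇒ * a a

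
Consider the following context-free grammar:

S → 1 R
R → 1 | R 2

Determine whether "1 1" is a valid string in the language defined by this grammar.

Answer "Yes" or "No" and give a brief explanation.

Yes - a valid derivation exists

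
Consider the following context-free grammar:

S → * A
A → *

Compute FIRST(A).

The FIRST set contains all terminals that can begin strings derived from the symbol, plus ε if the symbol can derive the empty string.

We compute FIRST(A) using the standard algorithm.
FIRST(A) = {*}
FIRST(S) = {*}
Therefore, FIRST(A) = {*}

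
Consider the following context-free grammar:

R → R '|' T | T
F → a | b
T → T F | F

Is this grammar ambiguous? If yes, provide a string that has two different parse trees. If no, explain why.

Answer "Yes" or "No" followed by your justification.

No - the grammar is unambiguous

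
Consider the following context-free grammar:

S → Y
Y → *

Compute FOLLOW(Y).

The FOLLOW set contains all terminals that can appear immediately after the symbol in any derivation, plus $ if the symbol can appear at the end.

We compute FOLLOW(Y) using the standard algorithm.
FOLLOW(S) starts with {$}.
FIRST(S) = {*}
FIRST(Y) = {*}
FOLLOW(S) = {$}
FOLLOW(Y) = {$}
Therefore, FOLLOW(Y) = {$}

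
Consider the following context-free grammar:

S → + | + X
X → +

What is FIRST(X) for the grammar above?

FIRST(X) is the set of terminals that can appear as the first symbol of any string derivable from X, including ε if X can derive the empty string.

We compute FIRST(X) using the standard algorithm.
FIRST(S) = {+}
FIRST(X) = {+}
Therefore, FIRST(X) = {+}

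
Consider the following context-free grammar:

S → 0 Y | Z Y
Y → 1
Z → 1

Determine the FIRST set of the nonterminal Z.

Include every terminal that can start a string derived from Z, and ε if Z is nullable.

We compute FIRST(Z) using the standard algorithm.
FIRST(S) = {0, 1}
FIRST(Y) = {1}
FIRST(Z) = {1}
Therefore, FIRST(Z) = {1}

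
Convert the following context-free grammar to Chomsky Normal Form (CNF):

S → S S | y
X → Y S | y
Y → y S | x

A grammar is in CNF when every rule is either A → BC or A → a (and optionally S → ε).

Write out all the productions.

S → y; X → y; TY → y; Y → x; S → S S; X → Y S; Y → TY S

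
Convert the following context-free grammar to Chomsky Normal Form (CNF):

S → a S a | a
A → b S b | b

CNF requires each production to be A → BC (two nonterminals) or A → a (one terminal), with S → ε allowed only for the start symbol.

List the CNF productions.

TA → a; S → a; TB → b; A → b; S → TA X0; X0 → S TA; A → TB X1; X1 → S TB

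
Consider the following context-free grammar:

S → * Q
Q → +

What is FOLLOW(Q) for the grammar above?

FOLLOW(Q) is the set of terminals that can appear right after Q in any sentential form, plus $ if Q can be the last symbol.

We compute FOLLOW(Q) using the standard algorithm.
FOLLOW(S) starts with {$}.
FIRST(Q) = {+}
FIRST(S) = {*}
FOLLOW(Q) = {$}
FOLLOW(S) = {$}
Therefore, FOLLOW(Q) = {$}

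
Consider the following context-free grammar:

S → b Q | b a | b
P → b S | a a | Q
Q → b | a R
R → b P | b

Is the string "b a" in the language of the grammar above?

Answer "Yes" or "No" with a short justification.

Yes - a valid derivation exists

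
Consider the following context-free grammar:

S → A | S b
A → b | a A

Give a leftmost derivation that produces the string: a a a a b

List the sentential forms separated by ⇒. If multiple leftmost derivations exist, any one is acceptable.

S ⇒ A ⇒ a A ⇒ a a A ⇒ a a a A ⇒ a a a a A ⇒ a a a a b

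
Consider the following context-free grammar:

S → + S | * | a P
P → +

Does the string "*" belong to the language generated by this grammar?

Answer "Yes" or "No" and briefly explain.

Yes - a valid derivation exists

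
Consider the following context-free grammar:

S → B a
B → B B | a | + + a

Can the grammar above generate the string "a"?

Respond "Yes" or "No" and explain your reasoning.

No - no valid derivation exists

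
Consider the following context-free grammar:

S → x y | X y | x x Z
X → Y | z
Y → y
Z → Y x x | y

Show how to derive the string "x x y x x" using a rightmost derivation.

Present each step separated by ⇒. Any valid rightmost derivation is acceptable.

S ⇒ x x Z ⇒ x x Y x x ⇒ x x y x x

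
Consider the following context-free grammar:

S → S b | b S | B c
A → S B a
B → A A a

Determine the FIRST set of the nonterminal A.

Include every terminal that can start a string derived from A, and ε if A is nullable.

We compute FIRST(A) using the standard algorithm.
FIRST(A) = {b}
FIRST(B) = {b}
FIRST(S) = {b}
Therefore, FIRST(A) = {b}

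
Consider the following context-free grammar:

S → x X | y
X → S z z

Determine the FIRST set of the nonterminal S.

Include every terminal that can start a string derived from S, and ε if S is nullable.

We compute FIRST(S) using the standard algorithm.
FIRST(S) = {x, y}
FIRST(X) = {x, y}
Therefore, FIRST(S) = {x, y}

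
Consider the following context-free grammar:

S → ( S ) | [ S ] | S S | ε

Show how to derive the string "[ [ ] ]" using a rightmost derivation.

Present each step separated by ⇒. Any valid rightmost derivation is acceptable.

S ⇒ [ S ] ⇒ [ [ S ] ] ⇒ [ [ ] ]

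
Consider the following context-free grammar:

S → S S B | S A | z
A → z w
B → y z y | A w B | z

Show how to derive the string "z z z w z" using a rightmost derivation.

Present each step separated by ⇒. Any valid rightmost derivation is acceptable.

S ⇒ S S B ⇒ S S z ⇒ S S A z ⇒ S S z w z ⇒ S z z w z ⇒ z z z w z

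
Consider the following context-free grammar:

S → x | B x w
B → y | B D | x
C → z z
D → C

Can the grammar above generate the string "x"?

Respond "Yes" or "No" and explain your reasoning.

Yes - a valid derivation exists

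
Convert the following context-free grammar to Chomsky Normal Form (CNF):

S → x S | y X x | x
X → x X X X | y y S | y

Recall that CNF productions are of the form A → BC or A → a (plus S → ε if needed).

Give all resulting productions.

TX → x; TY → y; S → x; X → y; S → TX S; S → TY X0; X0 → X TX; X → TX X1; X1 → X X2; X2 → X X; X → TY X3; X3 → TY S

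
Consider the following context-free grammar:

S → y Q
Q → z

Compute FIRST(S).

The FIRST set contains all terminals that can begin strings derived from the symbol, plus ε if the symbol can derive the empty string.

We compute FIRST(S) using the standard algorithm.
FIRST(Q) = {z}
FIRST(S) = {y}
Therefore, FIRST(S) = {y}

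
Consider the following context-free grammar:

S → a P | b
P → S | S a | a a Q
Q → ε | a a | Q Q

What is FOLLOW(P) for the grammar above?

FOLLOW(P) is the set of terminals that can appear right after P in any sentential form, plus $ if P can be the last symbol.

We compute FOLLOW(P) using the standard algorithm.
FOLLOW(S) starts with {$}.
FIRST(P) = {a, b}
FIRST(Q) = {a, ε}
FIRST(S) = {a, b}
FOLLOW(P) = {$, a}
FOLLOW(Q) = {$, a}
FOLLOW(S) = {$, a}
Therefore, FOLLOW(P) = {$, a}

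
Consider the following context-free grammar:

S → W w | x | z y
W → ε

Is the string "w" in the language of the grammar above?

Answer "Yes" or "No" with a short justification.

Yes - a valid derivation exists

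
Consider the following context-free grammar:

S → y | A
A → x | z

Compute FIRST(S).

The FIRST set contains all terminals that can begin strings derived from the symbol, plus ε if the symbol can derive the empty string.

We compute FIRST(S) using the standard algorithm.
FIRST(A) = {x, z}
FIRST(S) = {x, y, z}
Therefore, FIRST(S) = {x, y, z}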